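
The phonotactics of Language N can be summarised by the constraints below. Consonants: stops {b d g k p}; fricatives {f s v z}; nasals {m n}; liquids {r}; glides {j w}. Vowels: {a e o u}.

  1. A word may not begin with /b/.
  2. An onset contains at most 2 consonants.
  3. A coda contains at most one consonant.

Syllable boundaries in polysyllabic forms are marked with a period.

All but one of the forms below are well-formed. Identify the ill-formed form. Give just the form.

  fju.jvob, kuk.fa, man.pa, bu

fju.jvob — σ1 onset /fj/ (2C), coda /∅/ ok; σ2 onset /jv/ (2C), coda /b/ ok → well-formed
kuk.fa — σ1 onset /k/, coda /k/ ok; σ2 onset /f/, coda /∅/ ok → well-formed
man.pa — σ1 onset /m/, coda /n/ ok; σ2 onset /p/, coda /∅/ ok → well-formed
bu — violates constraint 1: word begins with /b/ → ill-formed

bu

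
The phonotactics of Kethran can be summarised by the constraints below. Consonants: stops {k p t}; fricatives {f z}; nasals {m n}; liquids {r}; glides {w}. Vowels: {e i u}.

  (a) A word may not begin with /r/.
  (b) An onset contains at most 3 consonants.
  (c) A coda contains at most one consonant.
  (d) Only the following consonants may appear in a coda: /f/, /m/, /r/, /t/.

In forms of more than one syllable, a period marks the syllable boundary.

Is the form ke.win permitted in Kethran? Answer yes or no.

ke.win — violates constraint (d): syllable 2 coda contains /n/, which is not a licensed coda consonant → not permitted

no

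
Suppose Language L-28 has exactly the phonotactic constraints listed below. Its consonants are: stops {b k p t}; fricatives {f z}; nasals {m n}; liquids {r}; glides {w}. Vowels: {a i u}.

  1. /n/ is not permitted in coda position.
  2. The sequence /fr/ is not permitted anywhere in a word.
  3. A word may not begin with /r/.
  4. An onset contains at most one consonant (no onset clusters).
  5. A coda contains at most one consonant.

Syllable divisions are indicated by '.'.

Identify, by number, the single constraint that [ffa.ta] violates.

4

[ffa.ta]: syllable 1 onset /ff/ has 2 consonants (> 1).
This is a violation of constraint 4: "An onset contains at most one consonant (no onset clusters)."
The remaining constraints (1, 2, 3, 5) are satisfied.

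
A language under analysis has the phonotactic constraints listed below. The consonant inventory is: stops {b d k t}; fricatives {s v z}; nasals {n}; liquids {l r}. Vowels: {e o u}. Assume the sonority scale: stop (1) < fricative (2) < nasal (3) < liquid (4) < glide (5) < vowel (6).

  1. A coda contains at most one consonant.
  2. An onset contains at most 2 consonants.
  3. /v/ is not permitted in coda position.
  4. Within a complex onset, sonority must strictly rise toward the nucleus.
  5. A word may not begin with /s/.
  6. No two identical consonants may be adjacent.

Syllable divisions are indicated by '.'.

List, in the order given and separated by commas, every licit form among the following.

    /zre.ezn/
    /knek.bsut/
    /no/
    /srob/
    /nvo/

/knek.bsut/, /no/

/zre.ezn/ — violates constraint 1: syllable 2 coda /zn/ has 2 consonants (> 1) → illicit
/knek.bsut/ — σ1 onset /kn/ (1→3 rises), coda /k/ ok; σ2 onset /bs/ (1→2 rises), coda /t/ ok → licit
/no/ — σ1 onset /n/, coda /∅/ ok → licit
/srob/ — violates constraint 5: word begins with /s/ → illicit
/nvo/ — violates constraint 4: syllable 1 onset /nv/: /n/ (nasal, 3) → /v/ (fricative, 2) does not rise → illicit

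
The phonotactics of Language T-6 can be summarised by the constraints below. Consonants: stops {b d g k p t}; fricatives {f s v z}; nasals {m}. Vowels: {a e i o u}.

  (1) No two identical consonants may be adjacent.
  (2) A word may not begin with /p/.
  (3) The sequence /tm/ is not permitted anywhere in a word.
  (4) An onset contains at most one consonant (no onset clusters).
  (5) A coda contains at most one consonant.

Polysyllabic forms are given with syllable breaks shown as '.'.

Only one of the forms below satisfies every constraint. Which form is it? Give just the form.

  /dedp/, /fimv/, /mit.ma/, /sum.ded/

/sum.ded/

/dedp/ — violates constraint 5: syllable 1 coda /dp/ has 2 consonants (> 1) → ill-formed
/fimv/ — violates constraint 5: syllable 1 coda /mv/ has 2 consonants (> 1) → ill-formed
/mit.ma/ — violates constraint 3: contains banned sequence /tm/ → ill-formed
/sum.ded/ — σ1 onset /s/, coda /m/ ok; σ2 onset /d/, coda /d/ ok → well-formed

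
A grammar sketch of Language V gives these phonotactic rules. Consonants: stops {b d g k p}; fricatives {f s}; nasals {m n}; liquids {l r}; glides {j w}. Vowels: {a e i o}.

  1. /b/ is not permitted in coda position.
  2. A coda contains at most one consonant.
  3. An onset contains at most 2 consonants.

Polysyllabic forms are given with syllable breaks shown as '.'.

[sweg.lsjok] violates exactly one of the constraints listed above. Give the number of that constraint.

3

[sweg.lsjok]: syllable 2 onset /lsj/ has 3 consonants (> 2).
This is a violation of constraint 3: "An onset contains at most 2 consonants."
The remaining constraints (1, 2) are satisfied.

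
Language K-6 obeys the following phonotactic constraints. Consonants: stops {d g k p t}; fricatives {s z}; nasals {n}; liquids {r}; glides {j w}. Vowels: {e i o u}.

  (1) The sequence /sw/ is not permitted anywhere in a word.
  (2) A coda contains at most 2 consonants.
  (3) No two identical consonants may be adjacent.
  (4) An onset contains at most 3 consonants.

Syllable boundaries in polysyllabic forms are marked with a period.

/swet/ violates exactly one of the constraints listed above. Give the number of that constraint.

1

/swet/: contains banned sequence /sw/.
This is a violation of constraint 1: "The sequence /sw/ is not permitted anywhere in a word."
The remaining constraints (2, 3, 4) are satisfied.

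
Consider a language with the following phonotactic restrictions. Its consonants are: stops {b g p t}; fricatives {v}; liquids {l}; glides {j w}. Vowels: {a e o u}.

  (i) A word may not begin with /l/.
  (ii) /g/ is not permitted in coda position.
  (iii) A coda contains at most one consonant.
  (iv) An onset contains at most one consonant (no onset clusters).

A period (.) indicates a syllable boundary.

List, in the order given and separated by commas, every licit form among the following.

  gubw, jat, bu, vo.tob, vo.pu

jat, bu, vo.tob, vo.pu

gubw — violates constraint (iii): syllable 1 coda /bw/ has 2 consonants (> 1) → illicit
jat — σ1 onset /j/, coda /t/ ok → licit
bu — σ1 onset /b/, coda /∅/ ok → licit
vo.tob — σ1 onset /v/, coda /∅/ ok; σ2 onset /t/, coda /b/ ok → licit
vo.pu — σ1 onset /v/, coda /∅/ ok; σ2 onset /p/, coda /∅/ ok → licit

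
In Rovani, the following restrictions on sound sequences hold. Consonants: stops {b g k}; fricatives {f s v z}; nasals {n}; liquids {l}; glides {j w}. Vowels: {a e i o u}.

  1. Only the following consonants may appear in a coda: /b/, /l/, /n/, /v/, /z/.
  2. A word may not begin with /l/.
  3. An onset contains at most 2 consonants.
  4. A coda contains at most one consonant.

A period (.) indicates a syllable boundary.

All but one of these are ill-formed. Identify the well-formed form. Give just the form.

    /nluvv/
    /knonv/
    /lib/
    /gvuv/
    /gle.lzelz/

/nluvv/ — violates constraint 4: syllable 1 coda /vv/ has 2 consonants (> 1) → ill-formed
/knonv/ — violates constraint 4: syllable 1 coda /nv/ has 2 consonants (> 1) → ill-formed
/lib/ — violates constraint 2: word begins with /l/ → ill-formed
/gvuv/ — σ1 onset /gv/ (2C), coda /v/ ok → well-formed
/gle.lzelz/ — violates constraint 4: syllable 2 coda /lz/ has 2 consonants (> 1) → ill-formed

/gvuv/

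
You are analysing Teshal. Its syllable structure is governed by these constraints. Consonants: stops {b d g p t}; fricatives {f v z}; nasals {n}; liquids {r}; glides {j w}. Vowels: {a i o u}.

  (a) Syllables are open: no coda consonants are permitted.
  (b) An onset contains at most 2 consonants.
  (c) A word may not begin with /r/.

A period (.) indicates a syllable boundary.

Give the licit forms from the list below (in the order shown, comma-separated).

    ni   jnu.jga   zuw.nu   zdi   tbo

ni — σ1 onset /n/, coda /∅/ ok → licit
jnu.jga — σ1 onset /jn/ (2C), coda /∅/ ok; σ2 onset /jg/ (2C), coda /∅/ ok → licit
zuw.nu — violates constraint (a): syllable 1 coda /w/ has 1 consonant (> 0) → illicit
zdi — σ1 onset /zd/ (2C), coda /∅/ ok → licit
tbo — σ1 onset /tb/ (2C), coda /∅/ ok → licit

ni, jnu.jga, zdi, tbo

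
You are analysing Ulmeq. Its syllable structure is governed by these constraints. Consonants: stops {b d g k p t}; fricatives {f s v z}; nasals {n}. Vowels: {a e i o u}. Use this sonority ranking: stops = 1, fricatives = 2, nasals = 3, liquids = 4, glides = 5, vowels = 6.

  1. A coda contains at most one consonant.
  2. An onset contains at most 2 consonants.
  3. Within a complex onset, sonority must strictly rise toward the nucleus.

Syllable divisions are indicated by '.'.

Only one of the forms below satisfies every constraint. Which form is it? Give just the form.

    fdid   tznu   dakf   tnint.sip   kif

kif

fdid — violates constraint 3: syllable 1 onset /fd/: /f/ (fricative, 2) → /d/ (stop, 1) does not rise → phonotactically illegal
tznu — violates constraint 2: syllable 1 onset /tzn/ has 3 consonants (> 2) → phonotactically illegal
dakf — violates constraint 1: syllable 1 coda /kf/ has 2 consonants (> 1) → phonotactically illegal
tnint.sip — violates constraint 1: syllable 1 coda /nt/ has 2 consonants (> 1) → phonotactically illegal
kif — σ1 onset /k/, coda /f/ ok → phonotactically legal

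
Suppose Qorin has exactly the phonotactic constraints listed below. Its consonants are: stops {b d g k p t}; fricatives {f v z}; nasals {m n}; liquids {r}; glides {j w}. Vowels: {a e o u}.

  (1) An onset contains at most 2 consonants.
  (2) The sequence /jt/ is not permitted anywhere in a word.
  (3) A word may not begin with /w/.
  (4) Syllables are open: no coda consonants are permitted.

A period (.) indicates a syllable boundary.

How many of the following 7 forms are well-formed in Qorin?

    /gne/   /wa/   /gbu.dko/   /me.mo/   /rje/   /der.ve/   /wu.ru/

4

/gne/ — σ1 onset /gn/ (2C), coda /∅/ ok → well-formed
/wa/ — violates constraint 3: word begins with /w/ → ill-formed
/gbu.dko/ — σ1 onset /gb/ (2C), coda /∅/ ok; σ2 onset /dk/ (2C), coda /∅/ ok → well-formed
/me.mo/ — σ1 onset /m/, coda /∅/ ok; σ2 onset /m/, coda /∅/ ok → well-formed
/rje/ — σ1 onset /rj/ (2C), coda /∅/ ok → well-formed
/der.ve/ — violates constraint 4: syllable 1 coda /r/ has 1 consonant (> 0) → ill-formed
/wu.ru/ — violates constraint 3: word begins with /w/ → ill-formed
Well-formed: /gne/, /gbu.dko/, /me.mo/, /rje/ → 4.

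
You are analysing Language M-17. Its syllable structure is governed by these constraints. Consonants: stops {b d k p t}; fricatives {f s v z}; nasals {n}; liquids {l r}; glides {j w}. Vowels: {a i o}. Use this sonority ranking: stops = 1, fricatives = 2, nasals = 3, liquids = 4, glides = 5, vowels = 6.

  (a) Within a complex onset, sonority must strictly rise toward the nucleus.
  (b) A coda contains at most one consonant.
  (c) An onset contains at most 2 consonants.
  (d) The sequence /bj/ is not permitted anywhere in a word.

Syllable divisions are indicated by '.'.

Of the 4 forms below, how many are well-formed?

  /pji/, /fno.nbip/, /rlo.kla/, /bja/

1

/pji/ — σ1 onset /pj/ (1→5 rises), coda /∅/ ok → well-formed
/fno.nbip/ — violates constraint (a): syllable 2 onset /nb/: /n/ (nasal, 3) → /b/ (stop, 1) does not rise → ill-formed
/rlo.kla/ — violates constraint (a): syllable 1 onset /rl/: /r/ (liquid, 4) → /l/ (liquid, 4) does not rise → ill-formed
/bja/ — violates constraint (d): contains banned sequence /bj/ → ill-formed
Well-formed: /pji/ → 1.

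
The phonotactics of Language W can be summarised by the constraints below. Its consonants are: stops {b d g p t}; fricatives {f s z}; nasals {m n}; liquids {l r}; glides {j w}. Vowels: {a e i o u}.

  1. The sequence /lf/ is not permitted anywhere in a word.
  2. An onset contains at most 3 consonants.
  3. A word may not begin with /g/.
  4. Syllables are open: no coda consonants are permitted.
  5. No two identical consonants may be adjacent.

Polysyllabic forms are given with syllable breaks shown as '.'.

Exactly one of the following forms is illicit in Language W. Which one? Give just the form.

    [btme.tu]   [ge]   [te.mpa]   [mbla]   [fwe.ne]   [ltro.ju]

[ge]

[btme.tu] — σ1 onset /btm/ (3C), coda /∅/ ok; σ2 onset /t/, coda /∅/ ok → licit
[ge] — violates constraint 3: word begins with /g/ → illicit
[te.mpa] — σ1 onset /t/, coda /∅/ ok; σ2 onset /mp/ (2C), coda /∅/ ok → licit
[mbla] — σ1 onset /mbl/ (3C), coda /∅/ ok → licit
[fwe.ne] — σ1 onset /fw/ (2C), coda /∅/ ok; σ2 onset /n/, coda /∅/ ok → licit
[ltro.ju] — σ1 onset /ltr/ (3C), coda /∅/ ok; σ2 onset /j/, coda /∅/ ok → licit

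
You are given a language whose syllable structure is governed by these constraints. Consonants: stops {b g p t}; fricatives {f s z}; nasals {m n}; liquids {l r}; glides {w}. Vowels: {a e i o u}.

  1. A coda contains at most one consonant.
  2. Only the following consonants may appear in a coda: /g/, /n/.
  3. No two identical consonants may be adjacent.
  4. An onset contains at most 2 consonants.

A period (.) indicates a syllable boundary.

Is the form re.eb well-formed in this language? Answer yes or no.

no

re.eb — violates constraint 2: syllable 2 coda contains /b/, which is not a licensed coda consonant → ill-formed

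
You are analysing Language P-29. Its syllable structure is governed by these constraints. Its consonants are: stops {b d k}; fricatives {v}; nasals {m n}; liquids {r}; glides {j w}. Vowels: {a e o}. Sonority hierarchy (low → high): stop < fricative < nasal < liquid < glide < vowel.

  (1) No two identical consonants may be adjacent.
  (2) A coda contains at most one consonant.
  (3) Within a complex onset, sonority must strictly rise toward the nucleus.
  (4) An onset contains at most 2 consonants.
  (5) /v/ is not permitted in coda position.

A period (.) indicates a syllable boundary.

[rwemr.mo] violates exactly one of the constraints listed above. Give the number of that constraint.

[rwemr.mo]: syllable 1 coda /mr/ has 2 consonants (> 1).
This is a violation of constraint 2: "A coda contains at most one consonant."
The remaining constraints (1, 3, 4, 5) are satisfied.

2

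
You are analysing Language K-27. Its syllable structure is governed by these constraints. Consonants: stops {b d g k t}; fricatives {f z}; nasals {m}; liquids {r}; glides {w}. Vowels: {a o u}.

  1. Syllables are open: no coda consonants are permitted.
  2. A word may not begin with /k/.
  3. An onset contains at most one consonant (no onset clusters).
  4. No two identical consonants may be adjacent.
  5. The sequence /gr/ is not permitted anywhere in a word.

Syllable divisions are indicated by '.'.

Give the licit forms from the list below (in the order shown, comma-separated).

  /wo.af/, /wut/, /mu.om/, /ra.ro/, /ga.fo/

/ra.ro/, /ga.fo/

/wo.af/ — violates constraint 1: syllable 2 coda /f/ has 1 consonant (> 0) → illicit
/wut/ — violates constraint 1: syllable 1 coda /t/ has 1 consonant (> 0) → illicit
/mu.om/ — violates constraint 1: syllable 2 coda /m/ has 1 consonant (> 0) → illicit
/ra.ro/ — σ1 onset /r/, coda /∅/ ok; σ2 onset /r/, coda /∅/ ok → licit
/ga.fo/ — σ1 onset /g/, coda /∅/ ok; σ2 onset /f/, coda /∅/ ok → licit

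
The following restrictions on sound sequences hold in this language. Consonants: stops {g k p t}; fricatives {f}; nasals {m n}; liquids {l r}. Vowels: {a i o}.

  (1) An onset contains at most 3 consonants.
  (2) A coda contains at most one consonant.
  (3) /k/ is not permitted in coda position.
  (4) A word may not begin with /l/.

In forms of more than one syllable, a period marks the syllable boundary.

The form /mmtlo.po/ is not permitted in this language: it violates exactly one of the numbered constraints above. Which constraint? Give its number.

1

/mmtlo.po/: syllable 1 onset /mmtl/ has 4 consonants (> 3).
This is a violation of constraint 1: "An onset contains at most 3 consonants."
The remaining constraints (2, 3, 4) are satisfied.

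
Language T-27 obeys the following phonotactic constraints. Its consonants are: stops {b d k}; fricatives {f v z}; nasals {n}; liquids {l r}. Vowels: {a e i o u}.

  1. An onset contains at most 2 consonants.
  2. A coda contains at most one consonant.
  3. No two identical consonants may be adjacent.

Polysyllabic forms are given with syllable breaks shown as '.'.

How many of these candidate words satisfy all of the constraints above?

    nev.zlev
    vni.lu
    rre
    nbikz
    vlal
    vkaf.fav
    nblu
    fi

nev.zlev — σ1 onset /n/, coda /v/ ok; σ2 onset /zl/ (2C), coda /v/ ok → permitted
vni.lu — σ1 onset /vn/ (2C), coda /∅/ ok; σ2 onset /l/, coda /∅/ ok → permitted
rre — violates constraint 3: adjacent identical consonants /rr/ → not permitted
nbikz — violates constraint 2: syllable 1 coda /kz/ has 2 consonants (> 1) → not permitted
vlal — σ1 onset /vl/ (2C), coda /l/ ok → permitted
vkaf.fav — violates constraint 3: adjacent identical consonants /ff/ → not permitted
nblu — violates constraint 1: syllable 1 onset /nbl/ has 3 consonants (> 2) → not permitted
fi — σ1 onset /f/, coda /∅/ ok → permitted
Permitted: nev.zlev, vni.lu, vlal, fi → 4.

4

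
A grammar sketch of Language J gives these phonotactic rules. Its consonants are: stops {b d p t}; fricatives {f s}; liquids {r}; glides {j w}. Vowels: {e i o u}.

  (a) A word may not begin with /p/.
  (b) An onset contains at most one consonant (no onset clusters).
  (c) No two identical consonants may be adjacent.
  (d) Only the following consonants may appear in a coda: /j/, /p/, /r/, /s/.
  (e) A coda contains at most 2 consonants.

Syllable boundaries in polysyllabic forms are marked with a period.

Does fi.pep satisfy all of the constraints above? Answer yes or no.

yes

fi.pep — σ1 onset /f/, coda /∅/ ok; σ2 onset /p/, coda /p/ ok → licit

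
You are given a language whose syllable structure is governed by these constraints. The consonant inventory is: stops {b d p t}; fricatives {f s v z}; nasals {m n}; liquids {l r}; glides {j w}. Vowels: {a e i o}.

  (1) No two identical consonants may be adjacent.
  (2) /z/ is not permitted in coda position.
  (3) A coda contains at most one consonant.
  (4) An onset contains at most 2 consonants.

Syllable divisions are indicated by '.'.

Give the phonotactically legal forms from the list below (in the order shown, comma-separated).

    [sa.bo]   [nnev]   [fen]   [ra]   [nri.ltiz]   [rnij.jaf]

[sa.bo] — σ1 onset /s/, coda /∅/ ok; σ2 onset /b/, coda /∅/ ok → phonotactically legal
[nnev] — violates constraint 1: adjacent identical consonants /nn/ → phonotactically illegal
[fen] — σ1 onset /f/, coda /n/ ok → phonotactically legal
[ra] — σ1 onset /r/, coda /∅/ ok → phonotactically legal
[nri.ltiz] — violates constraint 2: syllable 2 coda contains /z/ → phonotactically illegal
[rnij.jaf] — violates constraint 1: adjacent identical consonants /jj/ → phonotactically illegal

[sa.bo], [fen], [ra]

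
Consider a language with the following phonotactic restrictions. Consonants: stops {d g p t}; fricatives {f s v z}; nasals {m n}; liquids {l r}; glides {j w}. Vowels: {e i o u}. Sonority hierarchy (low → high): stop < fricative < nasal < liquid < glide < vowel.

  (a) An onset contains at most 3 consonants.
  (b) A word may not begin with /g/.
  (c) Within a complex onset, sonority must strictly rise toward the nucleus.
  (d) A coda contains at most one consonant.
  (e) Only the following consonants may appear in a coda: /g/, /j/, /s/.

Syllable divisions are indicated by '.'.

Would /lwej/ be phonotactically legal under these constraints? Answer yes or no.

yes

/lwej/ — σ1 onset /lw/ (4→5 rises), coda /j/ ok → phonotactically legal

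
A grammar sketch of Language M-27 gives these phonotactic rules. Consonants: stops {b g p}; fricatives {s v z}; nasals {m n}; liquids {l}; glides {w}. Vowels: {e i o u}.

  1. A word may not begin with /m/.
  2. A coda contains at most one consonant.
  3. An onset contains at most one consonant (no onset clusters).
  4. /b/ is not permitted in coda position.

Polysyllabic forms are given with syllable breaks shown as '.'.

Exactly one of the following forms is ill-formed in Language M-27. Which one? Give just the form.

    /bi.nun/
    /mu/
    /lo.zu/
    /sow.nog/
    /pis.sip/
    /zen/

/mu/

/bi.nun/ — σ1 onset /b/, coda /∅/ ok; σ2 onset /n/, coda /n/ ok → well-formed
/mu/ — violates constraint 1: word begins with /m/ → ill-formed
/lo.zu/ — σ1 onset /l/, coda /∅/ ok; σ2 onset /z/, coda /∅/ ok → well-formed
/sow.nog/ — σ1 onset /s/, coda /w/ ok; σ2 onset /n/, coda /g/ ok → well-formed
/pis.sip/ — σ1 onset /p/, coda /s/ ok; σ2 onset /s/, coda /p/ ok → well-formed
/zen/ — σ1 onset /z/, coda /n/ ok → well-formed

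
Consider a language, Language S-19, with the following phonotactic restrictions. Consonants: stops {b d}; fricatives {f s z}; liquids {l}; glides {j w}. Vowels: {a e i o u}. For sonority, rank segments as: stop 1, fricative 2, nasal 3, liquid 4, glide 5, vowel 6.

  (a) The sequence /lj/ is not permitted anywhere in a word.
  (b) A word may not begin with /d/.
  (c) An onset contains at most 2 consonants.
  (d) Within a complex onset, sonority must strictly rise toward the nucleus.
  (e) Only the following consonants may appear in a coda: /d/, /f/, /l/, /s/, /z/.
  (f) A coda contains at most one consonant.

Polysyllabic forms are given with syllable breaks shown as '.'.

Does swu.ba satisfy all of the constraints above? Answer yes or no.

swu.ba — σ1 onset /sw/ (2→5 rises), coda /∅/ ok; σ2 onset /b/, coda /∅/ ok → well-formed

yes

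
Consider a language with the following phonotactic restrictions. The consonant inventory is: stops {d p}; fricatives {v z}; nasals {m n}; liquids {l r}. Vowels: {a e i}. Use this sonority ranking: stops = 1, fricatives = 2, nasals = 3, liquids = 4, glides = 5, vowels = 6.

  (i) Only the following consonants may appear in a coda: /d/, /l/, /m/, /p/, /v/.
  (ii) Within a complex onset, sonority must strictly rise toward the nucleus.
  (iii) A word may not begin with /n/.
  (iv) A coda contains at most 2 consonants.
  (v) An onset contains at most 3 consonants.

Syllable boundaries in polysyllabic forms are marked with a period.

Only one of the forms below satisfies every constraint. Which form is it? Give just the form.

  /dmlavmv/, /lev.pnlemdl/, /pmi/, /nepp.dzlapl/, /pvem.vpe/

/dmlavmv/ — violates constraint (iv): syllable 1 coda /vmv/ has 3 consonants (> 2) → illicit
/lev.pnlemdl/ — violates constraint (iv): syllable 2 coda /mdl/ has 3 consonants (> 2) → illicit
/pmi/ — σ1 onset /pm/ (1→3 rises), coda /∅/ ok → licit
/nepp.dzlapl/ — violates constraint (iii): word begins with /n/ → illicit
/pvem.vpe/ — violates constraint (ii): syllable 2 onset /vp/: /v/ (fricative, 2) → /p/ (stop, 1) does not rise → illicit

/pmi/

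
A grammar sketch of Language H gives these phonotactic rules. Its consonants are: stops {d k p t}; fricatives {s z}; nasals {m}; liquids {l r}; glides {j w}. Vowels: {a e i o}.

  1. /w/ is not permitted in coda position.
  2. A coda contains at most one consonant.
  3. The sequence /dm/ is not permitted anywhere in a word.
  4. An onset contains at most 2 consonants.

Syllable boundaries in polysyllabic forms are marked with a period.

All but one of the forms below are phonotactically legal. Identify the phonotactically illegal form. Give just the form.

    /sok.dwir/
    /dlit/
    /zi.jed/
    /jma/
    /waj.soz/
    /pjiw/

/sok.dwir/ — σ1 onset /s/, coda /k/ ok; σ2 onset /dw/ (2C), coda /r/ ok → phonotactically legal
/dlit/ — σ1 onset /dl/ (2C), coda /t/ ok → phonotactically legal
/zi.jed/ — σ1 onset /z/, coda /∅/ ok; σ2 onset /j/, coda /d/ ok → phonotactically legal
/jma/ — σ1 onset /jm/ (2C), coda /∅/ ok → phonotactically legal
/waj.soz/ — σ1 onset /w/, coda /j/ ok; σ2 onset /s/, coda /z/ ok → phonotactically legal
/pjiw/ — violates constraint 1: syllable 1 coda contains /w/ → phonotactically illegal

/pjiw/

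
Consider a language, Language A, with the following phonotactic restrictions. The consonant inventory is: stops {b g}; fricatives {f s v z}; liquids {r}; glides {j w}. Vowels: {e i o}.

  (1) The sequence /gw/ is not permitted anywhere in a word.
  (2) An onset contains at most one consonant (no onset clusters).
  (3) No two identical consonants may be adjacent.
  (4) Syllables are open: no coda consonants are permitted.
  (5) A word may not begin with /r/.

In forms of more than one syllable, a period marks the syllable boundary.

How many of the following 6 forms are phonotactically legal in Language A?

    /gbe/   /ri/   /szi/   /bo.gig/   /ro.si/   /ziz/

/gbe/ — violates constraint 2: syllable 1 onset /gb/ has 2 consonants (> 1) → phonotactically illegal
/ri/ — violates constraint 5: word begins with /r/ → phonotactically illegal
/szi/ — violates constraint 2: syllable 1 onset /sz/ has 2 consonants (> 1) → phonotactically illegal
/bo.gig/ — violates constraint 4: syllable 2 coda /g/ has 1 consonant (> 0) → phonotactically illegal
/ro.si/ — violates constraint 5: word begins with /r/ → phonotactically illegal
/ziz/ — violates constraint 4: syllable 1 coda /z/ has 1 consonant (> 0) → phonotactically illegal
No form is phonotactically legal → 0.

0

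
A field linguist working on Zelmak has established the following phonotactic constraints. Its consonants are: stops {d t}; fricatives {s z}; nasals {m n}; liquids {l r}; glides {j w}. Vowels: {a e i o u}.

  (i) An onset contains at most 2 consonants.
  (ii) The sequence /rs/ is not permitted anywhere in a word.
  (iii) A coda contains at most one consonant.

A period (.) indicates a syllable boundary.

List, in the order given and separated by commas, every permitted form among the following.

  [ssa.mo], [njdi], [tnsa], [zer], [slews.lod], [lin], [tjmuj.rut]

[ssa.mo] — σ1 onset /ss/ (2C), coda /∅/ ok; σ2 onset /m/, coda /∅/ ok → permitted
[njdi] — violates constraint (i): syllable 1 onset /njd/ has 3 consonants (> 2) → not permitted
[tnsa] — violates constraint (i): syllable 1 onset /tns/ has 3 consonants (> 2) → not permitted
[zer] — σ1 onset /z/, coda /r/ ok → permitted
[slews.lod] — violates constraint (iii): syllable 1 coda /ws/ has 2 consonants (> 1) → not permitted
[lin] — σ1 onset /l/, coda /n/ ok → permitted
[tjmuj.rut] — violates constraint (i): syllable 1 onset /tjm/ has 3 consonants (> 2) → not permitted

[ssa.mo], [zer], [lin]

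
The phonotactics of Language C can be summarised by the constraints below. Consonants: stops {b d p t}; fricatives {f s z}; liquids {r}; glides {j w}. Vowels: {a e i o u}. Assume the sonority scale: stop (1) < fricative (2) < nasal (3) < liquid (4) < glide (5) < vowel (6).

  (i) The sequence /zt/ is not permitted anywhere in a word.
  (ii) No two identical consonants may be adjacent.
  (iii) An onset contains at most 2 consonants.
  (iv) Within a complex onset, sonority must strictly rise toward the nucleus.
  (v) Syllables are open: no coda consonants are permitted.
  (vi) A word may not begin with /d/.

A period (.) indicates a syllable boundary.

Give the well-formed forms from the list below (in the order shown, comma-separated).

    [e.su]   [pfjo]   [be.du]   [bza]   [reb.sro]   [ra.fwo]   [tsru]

[e.su] — σ1 onset /∅/, coda /∅/ ok; σ2 onset /s/, coda /∅/ ok → well-formed
[pfjo] — violates constraint (iii): syllable 1 onset /pfj/ has 3 consonants (> 2) → ill-formed
[be.du] — σ1 onset /b/, coda /∅/ ok; σ2 onset /d/, coda /∅/ ok → well-formed
[bza] — σ1 onset /bz/ (1→2 rises), coda /∅/ ok → well-formed
[reb.sro] — violates constraint (v): syllable 1 coda /b/ has 1 consonant (> 0) → ill-formed
[ra.fwo] — σ1 onset /r/, coda /∅/ ok; σ2 onset /fw/ (2→5 rises), coda /∅/ ok → well-formed
[tsru] — violates constraint (iii): syllable 1 onset /tsr/ has 3 consonants (> 2) → ill-formed

[e.su], [be.du], [bza], [ra.fwo]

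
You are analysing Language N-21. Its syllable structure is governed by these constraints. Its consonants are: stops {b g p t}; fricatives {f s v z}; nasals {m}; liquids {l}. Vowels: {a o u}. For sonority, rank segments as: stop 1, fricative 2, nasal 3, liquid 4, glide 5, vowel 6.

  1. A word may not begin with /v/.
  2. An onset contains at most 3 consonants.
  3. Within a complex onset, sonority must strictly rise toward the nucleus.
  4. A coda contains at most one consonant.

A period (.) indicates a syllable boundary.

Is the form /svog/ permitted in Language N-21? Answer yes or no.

no

/svog/ — violates constraint 3: syllable 1 onset /sv/: /s/ (fricative, 2) → /v/ (fricative, 2) does not rise → not permitted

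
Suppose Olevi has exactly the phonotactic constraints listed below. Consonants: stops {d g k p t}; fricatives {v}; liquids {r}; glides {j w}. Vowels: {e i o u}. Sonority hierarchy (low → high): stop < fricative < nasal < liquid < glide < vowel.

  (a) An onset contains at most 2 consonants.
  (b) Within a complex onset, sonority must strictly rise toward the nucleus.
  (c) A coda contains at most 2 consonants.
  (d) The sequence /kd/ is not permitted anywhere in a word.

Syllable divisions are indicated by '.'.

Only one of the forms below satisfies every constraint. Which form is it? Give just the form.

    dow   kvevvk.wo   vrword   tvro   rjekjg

dow

dow — σ1 onset /d/, coda /w/ ok → phonotactically legal
kvevvk.wo — violates constraint (c): syllable 1 coda /vvk/ has 3 consonants (> 2) → phonotactically illegal
vrword — violates constraint (a): syllable 1 onset /vrw/ has 3 consonants (> 2) → phonotactically illegal
tvro — violates constraint (a): syllable 1 onset /tvr/ has 3 consonants (> 2) → phonotactically illegal
rjekjg — violates constraint (c): syllable 1 coda /kjg/ has 3 consonants (> 2) → phonotactically illegal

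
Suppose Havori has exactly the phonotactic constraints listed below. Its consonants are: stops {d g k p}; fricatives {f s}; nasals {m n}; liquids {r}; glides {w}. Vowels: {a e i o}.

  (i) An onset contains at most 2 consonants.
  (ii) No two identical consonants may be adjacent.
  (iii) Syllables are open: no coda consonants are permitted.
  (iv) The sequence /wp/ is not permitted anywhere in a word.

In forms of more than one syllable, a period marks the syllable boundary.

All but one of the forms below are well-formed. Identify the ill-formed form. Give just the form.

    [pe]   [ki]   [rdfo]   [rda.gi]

[rdfo]

[pe] — σ1 onset /p/, coda /∅/ ok → well-formed
[ki] — σ1 onset /k/, coda /∅/ ok → well-formed
[rdfo] — violates constraint (i): syllable 1 onset /rdf/ has 3 consonants (> 2) → ill-formed
[rda.gi] — σ1 onset /rd/ (2C), coda /∅/ ok; σ2 onset /g/, coda /∅/ ok → well-formed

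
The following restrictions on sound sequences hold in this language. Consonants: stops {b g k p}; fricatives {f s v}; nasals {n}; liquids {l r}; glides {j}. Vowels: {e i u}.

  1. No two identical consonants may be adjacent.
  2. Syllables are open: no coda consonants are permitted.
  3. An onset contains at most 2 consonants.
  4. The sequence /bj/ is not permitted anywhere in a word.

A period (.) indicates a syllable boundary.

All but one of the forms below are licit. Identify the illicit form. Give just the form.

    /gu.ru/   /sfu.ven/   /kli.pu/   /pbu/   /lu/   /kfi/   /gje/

/sfu.ven/

/gu.ru/ — σ1 onset /g/, coda /∅/ ok; σ2 onset /r/, coda /∅/ ok → licit
/sfu.ven/ — violates constraint 2: syllable 2 coda /n/ has 1 consonant (> 0) → illicit
/kli.pu/ — σ1 onset /kl/ (2C), coda /∅/ ok; σ2 onset /p/, coda /∅/ ok → licit
/pbu/ — σ1 onset /pb/ (2C), coda /∅/ ok → licit
/lu/ — σ1 onset /l/, coda /∅/ ok → licit
/kfi/ — σ1 onset /kf/ (2C), coda /∅/ ok → licit
/gje/ — σ1 onset /gj/ (2C), coda /∅/ ok → licit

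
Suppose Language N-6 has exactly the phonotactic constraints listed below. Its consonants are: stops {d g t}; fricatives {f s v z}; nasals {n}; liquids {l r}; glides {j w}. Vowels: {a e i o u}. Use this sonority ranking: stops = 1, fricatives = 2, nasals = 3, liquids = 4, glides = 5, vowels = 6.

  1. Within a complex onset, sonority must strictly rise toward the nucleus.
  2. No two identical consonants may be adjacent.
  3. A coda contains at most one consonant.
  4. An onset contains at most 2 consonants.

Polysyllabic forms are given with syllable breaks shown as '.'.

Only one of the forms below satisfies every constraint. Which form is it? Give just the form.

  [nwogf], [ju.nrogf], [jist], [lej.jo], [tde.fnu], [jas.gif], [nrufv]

[jas.gif]

[nwogf] — violates constraint 3: syllable 1 coda /gf/ has 2 consonants (> 1) → illicit
[ju.nrogf] — violates constraint 3: syllable 2 coda /gf/ has 2 consonants (> 1) → illicit
[jist] — violates constraint 3: syllable 1 coda /st/ has 2 consonants (> 1) → illicit
[lej.jo] — violates constraint 2: adjacent identical consonants /jj/ → illicit
[tde.fnu] — violates constraint 1: syllable 1 onset /td/: /t/ (stop, 1) → /d/ (stop, 1) does not rise → illicit
[jas.gif] — σ1 onset /j/, coda /s/ ok; σ2 onset /g/, coda /f/ ok → licit
[nrufv] — violates constraint 3: syllable 1 coda /fv/ has 2 consonants (> 1) → illicit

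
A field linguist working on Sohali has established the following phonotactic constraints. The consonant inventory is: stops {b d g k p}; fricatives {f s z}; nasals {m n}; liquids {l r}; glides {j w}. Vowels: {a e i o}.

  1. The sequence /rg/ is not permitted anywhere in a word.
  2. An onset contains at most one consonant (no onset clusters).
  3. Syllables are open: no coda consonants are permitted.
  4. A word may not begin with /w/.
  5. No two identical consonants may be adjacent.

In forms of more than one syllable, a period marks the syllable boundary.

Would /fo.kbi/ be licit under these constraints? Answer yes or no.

no

/fo.kbi/ — violates constraint 2: syllable 2 onset /kb/ has 2 consonants (> 1) → illicit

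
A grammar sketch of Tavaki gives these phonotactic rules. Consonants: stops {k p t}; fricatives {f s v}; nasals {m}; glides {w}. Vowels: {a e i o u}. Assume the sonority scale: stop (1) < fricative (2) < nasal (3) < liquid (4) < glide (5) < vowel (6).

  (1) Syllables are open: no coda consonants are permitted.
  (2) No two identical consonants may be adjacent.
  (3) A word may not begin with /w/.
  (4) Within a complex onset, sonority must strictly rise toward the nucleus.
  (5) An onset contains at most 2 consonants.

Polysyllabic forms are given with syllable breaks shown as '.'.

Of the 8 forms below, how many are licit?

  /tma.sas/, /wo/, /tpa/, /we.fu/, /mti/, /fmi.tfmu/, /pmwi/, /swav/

/tma.sas/ — violates constraint 1: syllable 2 coda /s/ has 1 consonant (> 0) → illicit
/wo/ — violates constraint 3: word begins with /w/ → illicit
/tpa/ — violates constraint 4: syllable 1 onset /tp/: /t/ (stop, 1) → /p/ (stop, 1) does not rise → illicit
/we.fu/ — violates constraint 3: word begins with /w/ → illicit
/mti/ — violates constraint 4: syllable 1 onset /mt/: /m/ (nasal, 3) → /t/ (stop, 1) does not rise → illicit
/fmi.tfmu/ — violates constraint 5: syllable 2 onset /tfm/ has 3 consonants (> 2) → illicit
/pmwi/ — violates constraint 5: syllable 1 onset /pmw/ has 3 consonants (> 2) → illicit
/swav/ — violates constraint 1: syllable 1 coda /v/ has 1 consonant (> 0) → illicit
No form is licit → 0.

0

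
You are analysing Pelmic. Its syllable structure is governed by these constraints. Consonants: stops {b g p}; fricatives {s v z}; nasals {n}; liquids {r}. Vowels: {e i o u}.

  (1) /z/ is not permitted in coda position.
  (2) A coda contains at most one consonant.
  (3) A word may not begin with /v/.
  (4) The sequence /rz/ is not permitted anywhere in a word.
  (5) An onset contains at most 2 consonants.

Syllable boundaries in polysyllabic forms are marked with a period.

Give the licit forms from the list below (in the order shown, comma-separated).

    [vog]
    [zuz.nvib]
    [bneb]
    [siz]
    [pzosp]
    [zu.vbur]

[vog] — violates constraint 3: word begins with /v/ → illicit
[zuz.nvib] — violates constraint 1: syllable 1 coda contains /z/ → illicit
[bneb] — σ1 onset /bn/ (2C), coda /b/ ok → licit
[siz] — violates constraint 1: syllable 1 coda contains /z/ → illicit
[pzosp] — violates constraint 2: syllable 1 coda /sp/ has 2 consonants (> 1) → illicit
[zu.vbur] — σ1 onset /z/, coda /∅/ ok; σ2 onset /vb/ (2C), coda /r/ ok → licit

[bneb], [zu.vbur]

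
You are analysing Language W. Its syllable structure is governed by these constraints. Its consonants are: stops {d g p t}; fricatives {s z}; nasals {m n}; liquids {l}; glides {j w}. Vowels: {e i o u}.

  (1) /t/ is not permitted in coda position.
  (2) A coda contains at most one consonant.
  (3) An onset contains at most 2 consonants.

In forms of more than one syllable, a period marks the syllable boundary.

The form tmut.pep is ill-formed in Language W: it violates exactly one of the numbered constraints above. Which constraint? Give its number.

1

tmut.pep: syllable 1 coda contains /t/.
This is a violation of constraint 1: "/t/ is not permitted in coda position."
The remaining constraints (2, 3) are satisfied.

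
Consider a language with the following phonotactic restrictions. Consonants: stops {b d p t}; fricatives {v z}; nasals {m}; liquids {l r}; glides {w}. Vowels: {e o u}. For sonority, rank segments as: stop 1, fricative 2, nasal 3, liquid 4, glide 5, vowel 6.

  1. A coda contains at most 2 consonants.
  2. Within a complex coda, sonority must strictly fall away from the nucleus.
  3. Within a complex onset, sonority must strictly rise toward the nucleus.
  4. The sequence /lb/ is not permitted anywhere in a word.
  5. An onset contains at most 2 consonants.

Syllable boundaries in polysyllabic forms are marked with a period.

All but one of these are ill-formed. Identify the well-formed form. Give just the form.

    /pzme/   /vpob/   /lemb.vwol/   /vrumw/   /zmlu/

/lemb.vwol/

/pzme/ — violates constraint 5: syllable 1 onset /pzm/ has 3 consonants (> 2) → ill-formed
/vpob/ — violates constraint 3: syllable 1 onset /vp/: /v/ (fricative, 2) → /p/ (stop, 1) does not rise → ill-formed
/lemb.vwol/ — σ1 onset /l/, coda /mb/ (3→1 falls) ok; σ2 onset /vw/ (2→5 rises), coda /l/ ok → well-formed
/vrumw/ — violates constraint 2: syllable 1 coda /mw/: /m/ (nasal, 3) → /w/ (glide, 5) does not fall → ill-formed
/zmlu/ — violates constraint 5: syllable 1 onset /zml/ has 3 consonants (> 2) → ill-formed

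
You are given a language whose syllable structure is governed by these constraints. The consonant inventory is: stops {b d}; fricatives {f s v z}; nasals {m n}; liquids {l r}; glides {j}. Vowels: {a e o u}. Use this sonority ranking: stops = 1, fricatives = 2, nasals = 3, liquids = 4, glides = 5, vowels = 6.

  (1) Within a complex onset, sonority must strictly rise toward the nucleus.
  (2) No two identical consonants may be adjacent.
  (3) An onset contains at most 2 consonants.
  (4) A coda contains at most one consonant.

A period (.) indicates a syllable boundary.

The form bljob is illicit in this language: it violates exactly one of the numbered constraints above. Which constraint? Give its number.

3

bljob: syllable 1 onset /blj/ has 3 consonants (> 2).
This is a violation of constraint 3: "An onset contains at most 2 consonants."
The remaining constraints (1, 2, 4) are satisfied.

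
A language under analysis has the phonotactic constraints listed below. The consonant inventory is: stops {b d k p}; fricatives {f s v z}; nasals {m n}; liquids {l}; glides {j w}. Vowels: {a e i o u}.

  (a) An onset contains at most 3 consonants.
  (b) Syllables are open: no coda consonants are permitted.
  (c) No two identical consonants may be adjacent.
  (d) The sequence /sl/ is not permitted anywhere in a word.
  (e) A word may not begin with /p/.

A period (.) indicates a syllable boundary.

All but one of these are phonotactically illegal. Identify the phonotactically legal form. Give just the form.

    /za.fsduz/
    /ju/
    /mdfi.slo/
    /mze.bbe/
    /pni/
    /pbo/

/za.fsduz/ — violates constraint (b): syllable 2 coda /z/ has 1 consonant (> 0) → phonotactically illegal
/ju/ — σ1 onset /j/, coda /∅/ ok → phonotactically legal
/mdfi.slo/ — violates constraint (d): contains banned sequence /sl/ → phonotactically illegal
/mze.bbe/ — violates constraint (c): adjacent identical consonants /bb/ → phonotactically illegal
/pni/ — violates constraint (e): word begins with /p/ → phonotactically illegal
/pbo/ — violates constraint (e): word begins with /p/ → phonotactically illegal

/ju/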